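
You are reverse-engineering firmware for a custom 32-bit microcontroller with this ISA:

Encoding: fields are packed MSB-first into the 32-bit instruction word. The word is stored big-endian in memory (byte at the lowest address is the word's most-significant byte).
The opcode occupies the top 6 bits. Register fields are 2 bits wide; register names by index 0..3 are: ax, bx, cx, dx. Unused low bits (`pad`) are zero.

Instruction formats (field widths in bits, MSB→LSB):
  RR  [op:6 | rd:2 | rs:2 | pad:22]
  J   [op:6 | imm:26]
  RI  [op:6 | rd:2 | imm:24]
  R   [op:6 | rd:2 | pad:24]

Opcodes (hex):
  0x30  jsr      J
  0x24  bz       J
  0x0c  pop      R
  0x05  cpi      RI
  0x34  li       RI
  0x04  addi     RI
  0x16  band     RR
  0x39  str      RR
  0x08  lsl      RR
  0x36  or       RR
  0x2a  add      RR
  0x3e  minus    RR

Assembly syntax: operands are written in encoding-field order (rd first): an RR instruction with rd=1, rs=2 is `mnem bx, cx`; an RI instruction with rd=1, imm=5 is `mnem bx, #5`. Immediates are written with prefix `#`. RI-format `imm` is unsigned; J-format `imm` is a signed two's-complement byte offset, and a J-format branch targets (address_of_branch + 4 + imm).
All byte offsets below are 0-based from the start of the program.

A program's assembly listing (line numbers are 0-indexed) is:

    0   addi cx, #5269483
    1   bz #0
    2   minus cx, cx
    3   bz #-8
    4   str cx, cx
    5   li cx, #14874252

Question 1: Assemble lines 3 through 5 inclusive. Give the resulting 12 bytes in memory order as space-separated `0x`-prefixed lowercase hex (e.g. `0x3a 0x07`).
0x93 0xff 0xff 0xf8 0xe6 0x80 0x00 0x00 0xd2 0xe2 0xf6 0x8c

L3: bz op=0x24:6|imm=-8:26 ⇒ 0x93fffff8 ⇒ big 93 ff ff f8
L4: str op=0x39:6|rd=2:2|rs=2:2|pad=0:22 ⇒ 0xe6800000 ⇒ big e6 80 00 00
L5: li op=0x34:6|rd=2:2|imm=14874252:24 ⇒ 0xd2e2f68c ⇒ big d2 e2 f6 8c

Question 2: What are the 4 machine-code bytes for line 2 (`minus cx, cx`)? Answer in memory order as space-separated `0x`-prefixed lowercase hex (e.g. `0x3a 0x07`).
0xfa 0x80 0x00 0x00

L2: minus op=0x3e:6|rd=2:2|rs=2:2|pad=0:22 ⇒ 0xfa800000 ⇒ big fa 80 00 00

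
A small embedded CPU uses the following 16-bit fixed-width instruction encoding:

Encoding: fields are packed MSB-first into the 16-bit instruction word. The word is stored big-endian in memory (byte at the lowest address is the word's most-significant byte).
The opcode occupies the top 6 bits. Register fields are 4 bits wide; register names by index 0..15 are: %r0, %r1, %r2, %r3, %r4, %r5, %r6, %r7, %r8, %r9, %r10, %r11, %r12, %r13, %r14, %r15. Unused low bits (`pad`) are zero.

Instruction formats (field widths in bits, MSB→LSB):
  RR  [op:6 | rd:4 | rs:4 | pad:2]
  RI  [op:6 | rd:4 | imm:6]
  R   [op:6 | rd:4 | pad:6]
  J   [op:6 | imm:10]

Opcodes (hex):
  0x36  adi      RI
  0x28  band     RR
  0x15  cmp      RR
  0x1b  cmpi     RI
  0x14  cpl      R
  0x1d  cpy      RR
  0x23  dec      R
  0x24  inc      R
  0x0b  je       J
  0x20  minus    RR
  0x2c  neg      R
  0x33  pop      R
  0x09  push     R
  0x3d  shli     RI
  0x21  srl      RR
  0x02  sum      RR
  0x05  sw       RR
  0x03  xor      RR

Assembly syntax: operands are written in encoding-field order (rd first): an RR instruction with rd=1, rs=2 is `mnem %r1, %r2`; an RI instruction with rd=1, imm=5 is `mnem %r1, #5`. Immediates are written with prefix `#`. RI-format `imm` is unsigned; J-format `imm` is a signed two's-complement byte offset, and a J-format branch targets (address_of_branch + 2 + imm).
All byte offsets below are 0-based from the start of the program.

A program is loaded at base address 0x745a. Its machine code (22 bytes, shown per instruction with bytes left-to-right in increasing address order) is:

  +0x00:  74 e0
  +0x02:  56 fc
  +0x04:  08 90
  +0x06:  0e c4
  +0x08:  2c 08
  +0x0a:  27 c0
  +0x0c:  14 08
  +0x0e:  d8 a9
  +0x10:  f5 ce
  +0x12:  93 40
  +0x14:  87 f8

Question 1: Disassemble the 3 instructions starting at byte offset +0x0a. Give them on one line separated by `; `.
+0x0a: 27 c0 ⇒ word 0x27c0 (big)
  op=0x27c0>>10=0x9 ⇒ push (R)
  rd: (w>>6)&0xf=0xf → %r15
+0x0c: 14 08 ⇒ word 0x1408 (big)
  op=0x1408>>10=0x5 ⇒ sw (RR)
  rd: (w>>6)&0xf=0x0 → %r0
  rs: (w>>2)&0xf=0x2 → %r2
+0x0e: d8 a9 ⇒ word 0xd8a9 (big)
  op=0xd8a9>>10=0x36 ⇒ adi (RI)
  rd: (w>>6)&0xf=0x2 → %r2
  imm: (w>>0)&0x3f=0x29 → #41

push %r15; sw %r0, %r2; adi %r2, #41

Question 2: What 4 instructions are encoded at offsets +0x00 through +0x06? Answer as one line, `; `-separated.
@+00  big-endian(74 e0) = 0x74e0
  top 6b → 0x1d → cpy [RR]
  rd: (w>>6)&0xf=0x3 → %r3
  rs: (w>>2)&0xf=0x8 → %r8
@+02  big-endian(56 fc) = 0x56fc
  top 6b → 0x15 → cmp [RR]
  rd: (w>>6)&0xf=0xb → %r11
  rs: (w>>2)&0xf=0xf → %r15
@+04  big-endian(08 90) = 0x0890
  top 6b → 0x2 → sum [RR]
  rd: (w>>6)&0xf=0x2 → %r2
  rs: (w>>2)&0xf=0x4 → %r4
@+06  big-endian(0e c4) = 0x0ec4
  top 6b → 0x3 → xor [RR]
  rd: (w>>6)&0xf=0xb → %r11
  rs: (w>>2)&0xf=0x1 → %r1

cpy %r3, %r8; cmp %r11, %r15; sum %r2, %r4; xor %r11, %r1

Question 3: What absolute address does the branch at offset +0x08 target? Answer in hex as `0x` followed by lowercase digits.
0x746c

+0x08: 2c 08 ⇒ word 0x2c08 (big)
  op=0x2c08>>10=0xb ⇒ je (J)
  [9:0] imm=8 = #8
  target = base 0x745a + off 0x08 + 2 + imm 8 = 0x746c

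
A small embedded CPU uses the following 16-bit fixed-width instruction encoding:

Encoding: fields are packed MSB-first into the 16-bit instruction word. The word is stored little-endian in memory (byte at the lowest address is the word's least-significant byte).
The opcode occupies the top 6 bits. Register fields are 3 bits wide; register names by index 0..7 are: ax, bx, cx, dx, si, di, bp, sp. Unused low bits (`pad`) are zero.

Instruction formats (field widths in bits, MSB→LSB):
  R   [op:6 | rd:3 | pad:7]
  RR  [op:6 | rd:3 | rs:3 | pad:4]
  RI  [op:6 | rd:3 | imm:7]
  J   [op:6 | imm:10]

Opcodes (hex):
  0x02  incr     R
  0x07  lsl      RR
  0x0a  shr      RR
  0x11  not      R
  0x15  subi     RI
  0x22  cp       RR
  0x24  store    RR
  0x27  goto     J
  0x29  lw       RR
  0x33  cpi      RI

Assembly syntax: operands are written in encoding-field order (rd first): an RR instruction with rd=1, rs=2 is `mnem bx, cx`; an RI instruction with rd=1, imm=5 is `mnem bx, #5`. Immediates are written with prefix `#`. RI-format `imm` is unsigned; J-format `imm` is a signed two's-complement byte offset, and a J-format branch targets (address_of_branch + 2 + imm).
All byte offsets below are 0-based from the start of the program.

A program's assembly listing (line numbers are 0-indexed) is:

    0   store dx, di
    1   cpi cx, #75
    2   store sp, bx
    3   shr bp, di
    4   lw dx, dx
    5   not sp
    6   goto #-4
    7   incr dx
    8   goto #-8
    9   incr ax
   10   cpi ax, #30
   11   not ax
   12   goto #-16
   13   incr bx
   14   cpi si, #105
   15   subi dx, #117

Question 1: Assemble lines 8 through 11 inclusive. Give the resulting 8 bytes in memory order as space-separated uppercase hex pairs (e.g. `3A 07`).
F8 9F 00 08 1E CC 00 44

line 8 (goto): pack op=0x27:6|imm=-8:10 = 0x9ff8; little→ f8 9f
line 9 (incr): pack op=0x2:6|rd=0:3|pad=0:7 = 0x0800; little→ 00 08
line 10 (cpi): pack op=0x33:6|rd=0:3|imm=30:7 = 0xcc1e; little→ 1e cc
line 11 (not): pack op=0x11:6|rd=0:3|pad=0:7 = 0x4400; little→ 00 44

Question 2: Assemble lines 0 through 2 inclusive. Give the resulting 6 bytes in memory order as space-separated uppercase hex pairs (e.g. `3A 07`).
D0 91 4B CD 90 93

L0: store op=0x24:6|rd=3:3|rs=5:3|pad=0:4 ⇒ 0x91d0 ⇒ little d0 91
L1: cpi op=0x33:6|rd=2:3|imm=75:7 ⇒ 0xcd4b ⇒ little 4b cd
L2: store op=0x24:6|rd=7:3|rs=1:3|pad=0:4 ⇒ 0x9390 ⇒ little 90 93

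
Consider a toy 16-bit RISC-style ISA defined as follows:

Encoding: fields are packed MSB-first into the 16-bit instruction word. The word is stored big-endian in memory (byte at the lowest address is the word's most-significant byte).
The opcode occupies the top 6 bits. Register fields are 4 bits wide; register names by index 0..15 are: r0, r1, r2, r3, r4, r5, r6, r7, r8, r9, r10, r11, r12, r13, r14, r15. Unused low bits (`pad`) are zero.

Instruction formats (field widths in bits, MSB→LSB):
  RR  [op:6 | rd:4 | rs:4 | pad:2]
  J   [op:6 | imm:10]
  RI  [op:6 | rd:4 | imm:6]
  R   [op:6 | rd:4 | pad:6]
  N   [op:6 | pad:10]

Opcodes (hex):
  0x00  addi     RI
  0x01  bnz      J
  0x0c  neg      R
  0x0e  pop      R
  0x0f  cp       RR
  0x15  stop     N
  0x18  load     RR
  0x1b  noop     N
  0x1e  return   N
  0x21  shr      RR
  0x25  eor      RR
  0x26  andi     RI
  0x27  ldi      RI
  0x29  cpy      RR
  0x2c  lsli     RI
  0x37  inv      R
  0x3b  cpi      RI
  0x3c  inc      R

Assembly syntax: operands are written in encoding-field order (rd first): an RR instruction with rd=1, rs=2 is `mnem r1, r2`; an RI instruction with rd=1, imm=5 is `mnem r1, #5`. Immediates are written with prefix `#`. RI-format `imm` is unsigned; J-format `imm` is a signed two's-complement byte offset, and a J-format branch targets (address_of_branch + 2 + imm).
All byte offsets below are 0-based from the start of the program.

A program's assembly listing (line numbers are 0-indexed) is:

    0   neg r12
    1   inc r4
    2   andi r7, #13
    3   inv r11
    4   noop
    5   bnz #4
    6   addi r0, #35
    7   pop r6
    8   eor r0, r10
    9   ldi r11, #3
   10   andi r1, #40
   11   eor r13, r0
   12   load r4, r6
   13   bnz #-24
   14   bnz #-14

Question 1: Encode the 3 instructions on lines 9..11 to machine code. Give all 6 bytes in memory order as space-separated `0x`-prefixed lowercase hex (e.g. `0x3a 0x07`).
0x9e 0xc3 0x98 0x68 0x97 0x40

line 9 (ldi): pack op=0x27:6|rd=11:4|imm=3:6 = 0x9ec3; big→ 9e c3
line 10 (andi): pack op=0x26:6|rd=1:4|imm=40:6 = 0x9868; big→ 98 68
line 11 (eor): pack op=0x25:6|rd=13:4|rs=0:4|pad=0:2 = 0x9740; big→ 97 40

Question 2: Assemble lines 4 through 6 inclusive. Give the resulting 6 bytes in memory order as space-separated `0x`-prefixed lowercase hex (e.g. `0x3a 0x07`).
L4: noop op=0x1b:6|pad=0:10 ⇒ 0x6c00 ⇒ big 6c 00
L5: bnz op=0x1:6|imm=4:10 ⇒ 0x0404 ⇒ big 04 04
L6: addi op=0x0:6|rd=0:4|imm=35:6 ⇒ 0x0023 ⇒ big 00 23

0x6c 0x00 0x04 0x04 0x00 0x23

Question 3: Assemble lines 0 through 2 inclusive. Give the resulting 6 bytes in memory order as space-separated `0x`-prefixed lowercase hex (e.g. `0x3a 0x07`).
0x33 0x00 0xf1 0x00 0x99 0xcd

0. neg fields op=0xc:6|rd=12:4|pad=0:6 → word 3300h → 33 00
1. inc fields op=0x3c:6|rd=4:4|pad=0:6 → word f100h → f1 00
2. andi fields op=0x26:6|rd=7:4|imm=13:6 → word 99cdh → 99 cd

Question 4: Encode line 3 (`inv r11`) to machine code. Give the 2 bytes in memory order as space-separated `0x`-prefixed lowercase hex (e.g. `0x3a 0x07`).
line 3 (inv): pack op=0x37:6|rd=11:4|pad=0:6 = 0xdec0; big→ de c0

0xde 0xc0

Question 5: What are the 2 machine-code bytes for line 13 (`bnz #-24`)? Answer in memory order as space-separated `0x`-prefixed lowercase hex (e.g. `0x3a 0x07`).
13. bnz fields op=0x1:6|imm=-24:10 → word 07e8h → 07 e8

0x07 0xe8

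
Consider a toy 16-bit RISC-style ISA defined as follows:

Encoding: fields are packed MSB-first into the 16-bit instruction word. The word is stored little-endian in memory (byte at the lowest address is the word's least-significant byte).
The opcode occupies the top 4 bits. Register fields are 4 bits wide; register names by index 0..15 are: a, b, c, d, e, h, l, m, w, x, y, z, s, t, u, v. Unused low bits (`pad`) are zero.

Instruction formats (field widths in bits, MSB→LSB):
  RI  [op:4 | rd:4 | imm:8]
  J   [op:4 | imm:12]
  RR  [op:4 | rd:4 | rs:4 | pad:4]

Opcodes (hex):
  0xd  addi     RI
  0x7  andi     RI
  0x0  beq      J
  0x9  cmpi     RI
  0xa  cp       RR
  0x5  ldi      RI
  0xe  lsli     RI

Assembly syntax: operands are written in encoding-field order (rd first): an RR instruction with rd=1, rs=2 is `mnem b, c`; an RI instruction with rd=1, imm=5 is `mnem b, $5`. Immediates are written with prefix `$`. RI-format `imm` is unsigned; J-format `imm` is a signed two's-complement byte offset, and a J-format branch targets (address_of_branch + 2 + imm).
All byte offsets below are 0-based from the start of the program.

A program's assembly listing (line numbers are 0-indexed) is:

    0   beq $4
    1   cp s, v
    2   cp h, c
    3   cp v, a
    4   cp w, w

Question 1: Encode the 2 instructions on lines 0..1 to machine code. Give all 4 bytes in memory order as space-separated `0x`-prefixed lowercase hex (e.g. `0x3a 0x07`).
line 0 (beq): pack op=0x0:4|imm=4:12 = 0x0004; little→ 04 00
line 1 (cp): pack op=0xa:4|rd=12:4|rs=15:4|pad=0:4 = 0xacf0; little→ f0 ac

0x04 0x00 0xf0 0xac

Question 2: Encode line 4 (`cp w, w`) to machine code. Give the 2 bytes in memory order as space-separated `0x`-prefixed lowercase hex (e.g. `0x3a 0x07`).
0x80 0xa8

line 4 (cp): pack op=0xa:4|rd=8:4|rs=8:4|pad=0:4 = 0xa880; little→ 80 a8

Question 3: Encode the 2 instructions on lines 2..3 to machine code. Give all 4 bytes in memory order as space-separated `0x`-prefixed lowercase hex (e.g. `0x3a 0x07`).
2. cp fields op=0xa:4|rd=5:4|rs=2:4|pad=0:4 → word a520h → 20 a5
3. cp fields op=0xa:4|rd=15:4|rs=0:4|pad=0:4 → word af00h → 00 af

0x20 0xa5 0x00 0xaf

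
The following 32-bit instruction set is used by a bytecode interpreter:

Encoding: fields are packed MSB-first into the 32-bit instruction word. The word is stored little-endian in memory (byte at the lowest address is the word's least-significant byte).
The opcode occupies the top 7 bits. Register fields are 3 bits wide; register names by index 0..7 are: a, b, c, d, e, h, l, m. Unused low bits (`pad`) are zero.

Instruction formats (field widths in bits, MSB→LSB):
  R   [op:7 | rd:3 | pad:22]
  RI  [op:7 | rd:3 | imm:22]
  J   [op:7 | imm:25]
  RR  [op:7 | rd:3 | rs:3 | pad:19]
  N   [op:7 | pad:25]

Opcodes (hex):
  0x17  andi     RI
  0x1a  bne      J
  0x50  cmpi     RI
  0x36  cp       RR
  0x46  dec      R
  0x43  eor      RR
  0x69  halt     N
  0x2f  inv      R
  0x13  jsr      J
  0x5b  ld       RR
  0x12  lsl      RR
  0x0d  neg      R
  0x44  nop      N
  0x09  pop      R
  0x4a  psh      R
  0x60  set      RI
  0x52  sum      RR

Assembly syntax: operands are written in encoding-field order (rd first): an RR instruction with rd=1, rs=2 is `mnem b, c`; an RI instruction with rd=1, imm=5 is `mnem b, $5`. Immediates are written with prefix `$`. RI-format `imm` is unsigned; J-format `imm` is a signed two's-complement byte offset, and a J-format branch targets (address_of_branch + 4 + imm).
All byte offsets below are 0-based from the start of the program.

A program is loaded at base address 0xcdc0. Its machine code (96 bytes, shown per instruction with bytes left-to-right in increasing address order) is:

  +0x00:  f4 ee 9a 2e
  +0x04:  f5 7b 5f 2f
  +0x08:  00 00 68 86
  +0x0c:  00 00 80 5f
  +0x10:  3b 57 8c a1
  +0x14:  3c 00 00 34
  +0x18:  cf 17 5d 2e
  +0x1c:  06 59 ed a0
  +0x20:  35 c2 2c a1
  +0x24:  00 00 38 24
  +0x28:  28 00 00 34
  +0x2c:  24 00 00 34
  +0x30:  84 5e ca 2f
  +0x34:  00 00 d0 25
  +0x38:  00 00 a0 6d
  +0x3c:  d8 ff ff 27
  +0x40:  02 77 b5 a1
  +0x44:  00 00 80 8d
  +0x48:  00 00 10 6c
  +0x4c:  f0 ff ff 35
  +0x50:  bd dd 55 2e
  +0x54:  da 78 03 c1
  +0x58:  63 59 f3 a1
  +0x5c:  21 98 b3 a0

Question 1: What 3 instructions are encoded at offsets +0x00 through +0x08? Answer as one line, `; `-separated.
+0x00: f4 ee 9a 2e ⇒ word 0x2e9aeef4 (little)
  opcode bits[31:25]=0x17: andi/RI
  rd: (w>>22)&0x7=0x2 → c
  imm: (w>>0)&0x3fffff=0x1aeef4 → $1765108
+0x04: f5 7b 5f 2f ⇒ word 0x2f5f7bf5 (little)
  opcode bits[31:25]=0x17: andi/RI
  rd: (w>>22)&0x7=0x5 → h
  imm: (w>>0)&0x3fffff=0x1f7bf5 → $2063349
+0x08: 00 00 68 86 ⇒ word 0x86680000 (little)
  opcode bits[31:25]=0x43: eor/RR
  rd: (w>>22)&0x7=0x1 → b
  rs: (w>>19)&0x7=0x5 → h

andi c, $1765108; andi h, $2063349; eor b, h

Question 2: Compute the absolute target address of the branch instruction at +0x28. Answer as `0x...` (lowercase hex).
0xce14

@+28  little-endian(28 00 00 34) = 0x34000028
  top 7b → 0x1a → bne [J]
  imm@[24:0]=0x28 ⇒ $40
  target = base 0xcdc0 + off 0x28 + 4 + imm 40 = 0xce14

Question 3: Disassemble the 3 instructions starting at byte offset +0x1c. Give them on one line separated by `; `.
cmpi d, $2971910; cmpi e, $2933301; lsl a, m

[1c] 06 59 ed a0 → 0xa0ed5906
  opcode bits[31:25]=0x50: cmpi/RI
  [24:22] rd=3 = d
  [21:0] imm=2971910 = $2971910
[20] 35 c2 2c a1 → 0xa12cc235
  opcode bits[31:25]=0x50: cmpi/RI
  [24:22] rd=4 = e
  [21:0] imm=2933301 = $2933301
[24] 00 00 38 24 → 0x24380000
  opcode bits[31:25]=0x12: lsl/RR
  [24:22] rd=0 = a
  [21:19] rs=7 = m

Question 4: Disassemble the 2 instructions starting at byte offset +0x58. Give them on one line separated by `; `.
@+58  little-endian(63 59 f3 a1) = 0xa1f35963
  opcode bits[31:25]=0x50: cmpi/RI
  rd@[24:22]=0x7 ⇒ m
  imm@[21:0]=0x335963 ⇒ $3365219
@+5c  little-endian(21 98 b3 a0) = 0xa0b39821
  opcode bits[31:25]=0x50: cmpi/RI
  rd@[24:22]=0x2 ⇒ c
  imm@[21:0]=0x339821 ⇒ $3381281

cmpi m, $3365219; cmpi c, $3381281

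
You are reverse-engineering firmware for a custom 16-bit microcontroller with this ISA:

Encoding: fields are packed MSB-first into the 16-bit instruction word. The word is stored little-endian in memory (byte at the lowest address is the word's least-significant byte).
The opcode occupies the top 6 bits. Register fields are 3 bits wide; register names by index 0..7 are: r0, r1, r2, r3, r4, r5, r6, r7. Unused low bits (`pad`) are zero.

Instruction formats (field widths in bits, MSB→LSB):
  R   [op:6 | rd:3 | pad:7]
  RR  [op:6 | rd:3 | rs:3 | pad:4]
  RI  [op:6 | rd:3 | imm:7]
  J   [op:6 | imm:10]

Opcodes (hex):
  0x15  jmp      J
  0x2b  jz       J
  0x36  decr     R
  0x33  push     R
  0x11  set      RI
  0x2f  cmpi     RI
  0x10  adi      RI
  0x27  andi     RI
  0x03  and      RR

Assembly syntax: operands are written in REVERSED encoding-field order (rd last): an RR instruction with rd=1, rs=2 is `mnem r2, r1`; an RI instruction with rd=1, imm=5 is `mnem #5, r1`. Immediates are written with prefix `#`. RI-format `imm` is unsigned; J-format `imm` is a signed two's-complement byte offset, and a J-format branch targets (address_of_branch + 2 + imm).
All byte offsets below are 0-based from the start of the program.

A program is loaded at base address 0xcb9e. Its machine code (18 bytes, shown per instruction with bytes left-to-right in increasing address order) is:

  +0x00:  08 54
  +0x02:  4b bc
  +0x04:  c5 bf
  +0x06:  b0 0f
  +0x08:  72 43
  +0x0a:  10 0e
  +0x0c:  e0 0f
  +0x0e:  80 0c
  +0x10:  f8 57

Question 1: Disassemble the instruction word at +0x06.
and r3, r7

+0x06: b0 0f ⇒ word 0x0fb0 (little)
  op=0x0fb0>>10=0x3 ⇒ and (RR)
  rd@[9:7]=0x7 ⇒ r7
  rs@[6:4]=0x3 ⇒ r3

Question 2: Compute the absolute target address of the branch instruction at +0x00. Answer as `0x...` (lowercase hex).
+0x00: 08 54 ⇒ word 0x5408 (little)
  opcode bits[15:10]=0x15: jmp/J
  imm@[9:0]=0x8 ⇒ #8
  target = base 0xcb9e + off 0x00 + 2 + imm 8 = 0xcba8

0xcba8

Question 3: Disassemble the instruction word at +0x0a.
[0a] 10 0e → 0x0e10
  opcode bits[15:10]=0x3: and/RR
  rd@[9:7]=0x4 ⇒ r4
  rs@[6:4]=0x1 ⇒ r1

and r1, r4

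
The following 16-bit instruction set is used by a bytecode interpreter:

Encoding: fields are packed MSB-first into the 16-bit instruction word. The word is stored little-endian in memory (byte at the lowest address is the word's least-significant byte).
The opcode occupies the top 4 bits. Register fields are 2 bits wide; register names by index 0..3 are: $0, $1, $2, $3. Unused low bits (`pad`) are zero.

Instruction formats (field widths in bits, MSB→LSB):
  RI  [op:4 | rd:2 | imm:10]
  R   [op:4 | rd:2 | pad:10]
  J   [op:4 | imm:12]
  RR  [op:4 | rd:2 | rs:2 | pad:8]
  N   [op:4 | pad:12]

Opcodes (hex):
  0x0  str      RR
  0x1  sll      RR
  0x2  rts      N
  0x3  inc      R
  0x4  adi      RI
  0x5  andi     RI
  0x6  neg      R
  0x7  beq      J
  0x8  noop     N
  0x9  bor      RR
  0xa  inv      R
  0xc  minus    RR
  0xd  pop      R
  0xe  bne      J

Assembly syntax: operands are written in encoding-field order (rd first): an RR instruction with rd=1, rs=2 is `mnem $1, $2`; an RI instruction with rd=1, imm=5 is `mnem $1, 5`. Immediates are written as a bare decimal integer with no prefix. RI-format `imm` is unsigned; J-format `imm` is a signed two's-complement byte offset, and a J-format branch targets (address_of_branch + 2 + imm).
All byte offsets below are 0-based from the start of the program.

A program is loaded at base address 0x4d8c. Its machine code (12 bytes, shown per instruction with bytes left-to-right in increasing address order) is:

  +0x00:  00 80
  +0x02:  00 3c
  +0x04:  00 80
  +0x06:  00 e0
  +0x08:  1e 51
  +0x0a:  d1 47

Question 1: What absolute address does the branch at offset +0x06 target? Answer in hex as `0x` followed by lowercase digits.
+0x06: 00 e0 ⇒ word 0xe000 (little)
  top 4b → 0xe → bne [J]
  imm@[11:0]=0x0 ⇒ 0
  target = base 0x4d8c + off 0x06 + 2 + imm 0 = 0x4d94

0x4d94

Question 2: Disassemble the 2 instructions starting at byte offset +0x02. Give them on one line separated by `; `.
inc $3; noop

@+02  little-endian(00 3c) = 0x3c00
  opcode bits[15:12]=0x3: inc/R
  rd: (w>>10)&0x3=0x3 → $3
@+04  little-endian(00 80) = 0x8000
  opcode bits[15:12]=0x8: noop/N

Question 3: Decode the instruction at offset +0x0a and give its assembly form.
@+0a  little-endian(d1 47) = 0x47d1
  op=0x47d1>>12=0x4 ⇒ adi (RI)
  rd@[11:10]=0x1 ⇒ $1
  imm@[9:0]=0x3d1 ⇒ 977

adi $1, 977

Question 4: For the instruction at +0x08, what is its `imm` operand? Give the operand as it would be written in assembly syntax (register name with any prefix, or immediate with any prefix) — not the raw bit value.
286

[08] 1e 51 → 0x511e
  op=0x511e>>12=0x5 ⇒ andi (RI)
  [11:10] rd=0 = $0
  [9:0] imm=286 = 286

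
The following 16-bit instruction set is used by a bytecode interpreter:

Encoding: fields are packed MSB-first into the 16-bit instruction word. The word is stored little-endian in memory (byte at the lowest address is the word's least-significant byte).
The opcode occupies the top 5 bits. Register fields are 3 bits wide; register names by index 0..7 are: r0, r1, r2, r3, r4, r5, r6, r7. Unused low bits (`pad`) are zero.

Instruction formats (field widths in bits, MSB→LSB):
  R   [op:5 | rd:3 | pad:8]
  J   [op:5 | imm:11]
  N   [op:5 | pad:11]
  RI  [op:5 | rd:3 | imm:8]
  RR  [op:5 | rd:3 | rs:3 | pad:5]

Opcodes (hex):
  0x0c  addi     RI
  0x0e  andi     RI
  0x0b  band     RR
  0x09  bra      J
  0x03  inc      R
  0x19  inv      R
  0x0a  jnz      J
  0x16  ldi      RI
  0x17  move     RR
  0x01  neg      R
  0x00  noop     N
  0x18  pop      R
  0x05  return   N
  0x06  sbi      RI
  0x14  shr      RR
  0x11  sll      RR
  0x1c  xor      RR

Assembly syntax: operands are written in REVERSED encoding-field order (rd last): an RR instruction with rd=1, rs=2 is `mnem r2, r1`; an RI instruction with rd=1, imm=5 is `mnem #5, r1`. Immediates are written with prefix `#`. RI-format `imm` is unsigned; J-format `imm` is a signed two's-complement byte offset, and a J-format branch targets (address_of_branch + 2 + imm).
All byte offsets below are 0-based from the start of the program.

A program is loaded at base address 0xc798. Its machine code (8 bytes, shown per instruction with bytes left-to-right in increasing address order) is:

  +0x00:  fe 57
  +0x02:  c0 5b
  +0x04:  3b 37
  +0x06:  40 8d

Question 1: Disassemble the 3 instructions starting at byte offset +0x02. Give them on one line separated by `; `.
[02] c0 5b → 0x5bc0
  op=0x5bc0>>11=0xb ⇒ band (RR)
  rd: (w>>8)&0x7=0x3 → r3
  rs: (w>>5)&0x7=0x6 → r6
[04] 3b 37 → 0x373b
  op=0x373b>>11=0x6 ⇒ sbi (RI)
  rd: (w>>8)&0x7=0x7 → r7
  imm: (w>>0)&0xff=0x3b → #59
[06] 40 8d → 0x8d40
  op=0x8d40>>11=0x11 ⇒ sll (RR)
  rd: (w>>8)&0x7=0x5 → r5
  rs: (w>>5)&0x7=0x2 → r2

band r6, r3; sbi #59, r7; sll r2, r5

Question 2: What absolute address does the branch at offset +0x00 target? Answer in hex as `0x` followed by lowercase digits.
0xc798

[00] fe 57 → 0x57fe
  op=0x57fe>>11=0xa ⇒ jnz (J)
  imm: (w>>0)&0x7ff=0x7fe (s11→-2) → #-2
  target = base 0xc798 + off 0x00 + 2 + imm -2 = 0xc798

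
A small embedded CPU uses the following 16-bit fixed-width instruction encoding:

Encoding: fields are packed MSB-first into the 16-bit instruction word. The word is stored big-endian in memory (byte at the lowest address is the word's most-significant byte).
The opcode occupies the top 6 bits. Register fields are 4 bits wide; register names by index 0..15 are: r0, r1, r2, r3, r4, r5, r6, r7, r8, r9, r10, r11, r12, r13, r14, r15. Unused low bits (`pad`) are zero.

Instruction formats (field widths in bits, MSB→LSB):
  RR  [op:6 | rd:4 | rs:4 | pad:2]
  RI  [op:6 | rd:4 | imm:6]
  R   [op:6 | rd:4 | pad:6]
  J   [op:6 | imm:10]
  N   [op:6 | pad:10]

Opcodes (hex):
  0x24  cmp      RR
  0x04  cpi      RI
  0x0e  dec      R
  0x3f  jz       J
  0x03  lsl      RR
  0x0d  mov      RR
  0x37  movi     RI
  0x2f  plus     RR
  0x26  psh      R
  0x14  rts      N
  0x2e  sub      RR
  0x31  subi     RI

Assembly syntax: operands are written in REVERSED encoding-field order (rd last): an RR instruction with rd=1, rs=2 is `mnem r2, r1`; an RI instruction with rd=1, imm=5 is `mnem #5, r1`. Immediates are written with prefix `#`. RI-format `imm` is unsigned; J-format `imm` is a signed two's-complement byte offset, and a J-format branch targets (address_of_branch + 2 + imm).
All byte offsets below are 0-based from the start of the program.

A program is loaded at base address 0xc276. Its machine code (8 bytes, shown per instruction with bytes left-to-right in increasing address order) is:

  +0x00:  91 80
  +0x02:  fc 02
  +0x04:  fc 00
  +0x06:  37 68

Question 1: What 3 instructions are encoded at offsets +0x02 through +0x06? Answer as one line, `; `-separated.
jz #2; jz #0; mov r10, r13

off 0x02: read fc 02 as big → 0xfc02
  op=0xfc02>>10=0x3f ⇒ jz (J)
  [9:0] imm=2 = #2
off 0x04: read fc 00 as big → 0xfc00
  op=0xfc00>>10=0x3f ⇒ jz (J)
  [9:0] imm=0 = #0
off 0x06: read 37 68 as big → 0x3768
  op=0x3768>>10=0xd ⇒ mov (RR)
  [9:6] rd=13 = r13
  [5:2] rs=10 = r10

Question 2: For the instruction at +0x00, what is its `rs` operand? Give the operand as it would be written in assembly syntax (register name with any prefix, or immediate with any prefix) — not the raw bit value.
r0

[00] 91 80 → 0x9180
  op=0x9180>>10=0x24 ⇒ cmp (RR)
  [9:6] rd=6 = r6
  [5:2] rs=0 = r0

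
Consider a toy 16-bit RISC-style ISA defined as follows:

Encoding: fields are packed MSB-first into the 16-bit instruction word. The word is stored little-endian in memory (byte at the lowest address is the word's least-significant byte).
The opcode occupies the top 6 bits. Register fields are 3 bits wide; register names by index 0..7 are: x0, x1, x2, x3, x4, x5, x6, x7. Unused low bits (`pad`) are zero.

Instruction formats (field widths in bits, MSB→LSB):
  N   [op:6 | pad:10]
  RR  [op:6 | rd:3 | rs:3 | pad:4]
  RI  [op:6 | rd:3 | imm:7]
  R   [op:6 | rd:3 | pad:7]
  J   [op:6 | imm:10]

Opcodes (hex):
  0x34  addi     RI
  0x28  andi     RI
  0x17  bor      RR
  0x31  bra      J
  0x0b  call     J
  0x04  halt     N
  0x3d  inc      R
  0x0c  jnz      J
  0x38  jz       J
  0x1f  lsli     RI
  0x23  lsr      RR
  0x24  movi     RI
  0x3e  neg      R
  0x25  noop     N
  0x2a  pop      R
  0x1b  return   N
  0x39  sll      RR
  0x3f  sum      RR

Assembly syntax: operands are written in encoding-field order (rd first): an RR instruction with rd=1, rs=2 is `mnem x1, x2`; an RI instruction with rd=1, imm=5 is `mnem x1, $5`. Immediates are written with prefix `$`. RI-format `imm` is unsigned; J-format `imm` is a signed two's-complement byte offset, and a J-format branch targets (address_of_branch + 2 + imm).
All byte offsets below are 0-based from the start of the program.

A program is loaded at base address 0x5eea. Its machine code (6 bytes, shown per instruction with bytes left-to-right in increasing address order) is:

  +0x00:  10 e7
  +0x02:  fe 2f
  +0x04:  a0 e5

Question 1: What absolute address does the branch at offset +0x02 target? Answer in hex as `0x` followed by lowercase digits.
0x5eec

+0x02: fe 2f ⇒ word 0x2ffe (little)
  top 6b → 0xb → call [J]
  [9:0] imm=1022 (s10→-2) = $-2
  target = base 0x5eea + off 0x02 + 2 + imm -2 = 0x5eec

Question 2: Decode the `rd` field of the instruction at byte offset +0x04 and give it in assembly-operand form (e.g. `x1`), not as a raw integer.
x3

@+04  little-endian(a0 e5) = 0xe5a0
  top 6b → 0x39 → sll [RR]
  [9:7] rd=3 = x3
  [6:4] rs=2 = x2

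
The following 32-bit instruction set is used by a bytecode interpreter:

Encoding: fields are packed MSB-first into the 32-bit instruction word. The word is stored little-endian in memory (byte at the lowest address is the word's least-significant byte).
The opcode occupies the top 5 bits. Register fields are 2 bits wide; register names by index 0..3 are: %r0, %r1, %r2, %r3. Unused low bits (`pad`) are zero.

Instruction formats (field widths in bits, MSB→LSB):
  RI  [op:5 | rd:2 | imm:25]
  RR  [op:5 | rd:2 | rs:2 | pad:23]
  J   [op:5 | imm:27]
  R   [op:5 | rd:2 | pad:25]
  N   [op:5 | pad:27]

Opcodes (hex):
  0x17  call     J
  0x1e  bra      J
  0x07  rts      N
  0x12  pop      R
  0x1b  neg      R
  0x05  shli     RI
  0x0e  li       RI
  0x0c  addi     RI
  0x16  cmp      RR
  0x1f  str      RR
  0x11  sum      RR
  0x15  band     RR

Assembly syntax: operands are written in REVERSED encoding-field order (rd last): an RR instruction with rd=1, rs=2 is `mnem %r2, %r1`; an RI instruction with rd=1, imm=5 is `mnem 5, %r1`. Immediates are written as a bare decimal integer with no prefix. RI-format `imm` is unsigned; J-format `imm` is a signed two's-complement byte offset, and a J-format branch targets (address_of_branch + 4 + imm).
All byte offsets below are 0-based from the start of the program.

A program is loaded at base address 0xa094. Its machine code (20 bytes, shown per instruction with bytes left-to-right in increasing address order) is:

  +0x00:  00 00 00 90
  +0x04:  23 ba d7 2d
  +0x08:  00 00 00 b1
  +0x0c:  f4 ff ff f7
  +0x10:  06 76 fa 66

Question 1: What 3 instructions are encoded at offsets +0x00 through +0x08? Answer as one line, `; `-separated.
+0x00: 00 00 00 90 ⇒ word 0x90000000 (little)
  top 5b → 0x12 → pop [R]
  rd@[26:25]=0x0 ⇒ %r0
+0x04: 23 ba d7 2d ⇒ word 0x2dd7ba23 (little)
  top 5b → 0x5 → shli [RI]
  rd@[26:25]=0x2 ⇒ %r2
  imm@[24:0]=0x1d7ba23 ⇒ 30915107
+0x08: 00 00 00 b1 ⇒ word 0xb1000000 (little)
  top 5b → 0x16 → cmp [RR]
  rd@[26:25]=0x0 ⇒ %r0
  rs@[24:23]=0x2 ⇒ %r2

pop %r0; shli 30915107, %r2; cmp %r2, %r0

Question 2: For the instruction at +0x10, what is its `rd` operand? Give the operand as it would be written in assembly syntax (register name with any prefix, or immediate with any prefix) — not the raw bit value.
%r3

off 0x10: read 06 76 fa 66 as little → 0x66fa7606
  top 5b → 0xc → addi [RI]
  rd: (w>>25)&0x3=0x3 → %r3
  imm: (w>>0)&0x1ffffff=0xfa7606 → 16414214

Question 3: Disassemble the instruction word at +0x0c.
bra -12

off 0x0c: read f4 ff ff f7 as little → 0xf7fffff4
  opcode bits[31:27]=0x1e: bra/J
  imm: (w>>0)&0x7ffffff=0x7fffff4 (s27→-12) → -12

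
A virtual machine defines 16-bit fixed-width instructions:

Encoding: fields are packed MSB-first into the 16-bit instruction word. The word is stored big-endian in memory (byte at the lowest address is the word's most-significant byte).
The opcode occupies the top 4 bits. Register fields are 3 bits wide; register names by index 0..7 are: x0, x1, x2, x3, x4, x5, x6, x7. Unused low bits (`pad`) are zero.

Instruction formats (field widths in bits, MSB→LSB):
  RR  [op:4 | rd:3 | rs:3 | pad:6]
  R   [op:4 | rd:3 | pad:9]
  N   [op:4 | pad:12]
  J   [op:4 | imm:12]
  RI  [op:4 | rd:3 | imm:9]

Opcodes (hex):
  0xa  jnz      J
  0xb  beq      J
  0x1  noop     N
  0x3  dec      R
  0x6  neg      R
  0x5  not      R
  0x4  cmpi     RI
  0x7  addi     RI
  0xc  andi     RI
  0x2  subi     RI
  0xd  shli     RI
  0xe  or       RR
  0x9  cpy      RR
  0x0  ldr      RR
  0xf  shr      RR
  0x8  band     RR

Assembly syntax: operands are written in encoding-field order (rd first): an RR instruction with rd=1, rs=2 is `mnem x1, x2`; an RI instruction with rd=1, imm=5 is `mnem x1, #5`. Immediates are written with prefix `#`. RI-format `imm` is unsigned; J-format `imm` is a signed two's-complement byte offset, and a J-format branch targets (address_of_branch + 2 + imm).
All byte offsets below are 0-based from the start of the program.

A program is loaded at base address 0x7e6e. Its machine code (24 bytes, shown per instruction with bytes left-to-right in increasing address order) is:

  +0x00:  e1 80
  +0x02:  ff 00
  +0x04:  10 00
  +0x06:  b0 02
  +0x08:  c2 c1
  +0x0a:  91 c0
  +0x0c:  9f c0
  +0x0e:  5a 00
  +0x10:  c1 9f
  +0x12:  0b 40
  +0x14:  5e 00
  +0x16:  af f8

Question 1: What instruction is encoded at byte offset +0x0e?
not x5

[0e] 5a 00 → 0x5a00
  top 4b → 0x5 → not [R]
  [11:9] rd=5 = x5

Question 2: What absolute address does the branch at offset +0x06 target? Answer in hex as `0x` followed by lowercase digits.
@+06  big-endian(b0 02) = 0xb002
  top 4b → 0xb → beq [J]
  imm: (w>>0)&0xfff=0x2 → #2
  target = base 0x7e6e + off 0x06 + 2 + imm 2 = 0x7e78

0x7e78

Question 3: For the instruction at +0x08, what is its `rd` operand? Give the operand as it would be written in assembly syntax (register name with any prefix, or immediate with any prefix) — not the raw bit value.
x1

+0x08: c2 c1 ⇒ word 0xc2c1 (big)
  opcode bits[15:12]=0xc: andi/RI
  rd@[11:9]=0x1 ⇒ x1
  imm@[8:0]=0xc1 ⇒ #193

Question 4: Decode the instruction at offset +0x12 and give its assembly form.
off 0x12: read 0b 40 as big → 0x0b40
  opcode bits[15:12]=0x0: ldr/RR
  rd: (w>>9)&0x7=0x5 → x5
  rs: (w>>6)&0x7=0x5 → x5

ldr x5, x5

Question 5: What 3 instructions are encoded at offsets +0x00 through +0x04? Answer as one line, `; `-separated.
or x0, x6; shr x7, x4; noop

[00] e1 80 → 0xe180
  op=0xe180>>12=0xe ⇒ or (RR)
  rd@[11:9]=0x0 ⇒ x0
  rs@[8:6]=0x6 ⇒ x6
[02] ff 00 → 0xff00
  op=0xff00>>12=0xf ⇒ shr (RR)
  rd@[11:9]=0x7 ⇒ x7
  rs@[8:6]=0x4 ⇒ x4
[04] 10 00 → 0x1000
  op=0x1000>>12=0x1 ⇒ noop (N)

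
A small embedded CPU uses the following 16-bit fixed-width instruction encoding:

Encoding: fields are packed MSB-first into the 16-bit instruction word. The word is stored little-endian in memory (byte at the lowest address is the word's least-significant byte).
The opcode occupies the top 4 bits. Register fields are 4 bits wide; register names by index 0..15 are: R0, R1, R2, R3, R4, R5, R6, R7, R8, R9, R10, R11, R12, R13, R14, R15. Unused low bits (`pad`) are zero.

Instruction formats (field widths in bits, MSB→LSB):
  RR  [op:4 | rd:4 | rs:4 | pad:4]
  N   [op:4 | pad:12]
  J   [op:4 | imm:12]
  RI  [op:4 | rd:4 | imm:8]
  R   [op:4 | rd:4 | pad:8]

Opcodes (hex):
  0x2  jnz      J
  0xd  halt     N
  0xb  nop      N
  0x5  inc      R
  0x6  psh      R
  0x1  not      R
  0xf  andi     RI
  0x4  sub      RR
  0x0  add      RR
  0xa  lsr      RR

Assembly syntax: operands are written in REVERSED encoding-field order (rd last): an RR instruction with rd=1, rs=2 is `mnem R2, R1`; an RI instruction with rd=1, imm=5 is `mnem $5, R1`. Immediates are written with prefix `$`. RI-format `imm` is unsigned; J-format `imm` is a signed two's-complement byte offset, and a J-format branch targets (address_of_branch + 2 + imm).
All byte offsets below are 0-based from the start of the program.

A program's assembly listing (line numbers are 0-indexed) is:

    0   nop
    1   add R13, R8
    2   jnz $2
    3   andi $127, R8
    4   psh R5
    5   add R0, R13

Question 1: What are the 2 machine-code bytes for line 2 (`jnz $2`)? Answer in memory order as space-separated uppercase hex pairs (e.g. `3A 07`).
02 20

2. jnz fields op=0x2:4|imm=2:12 → word 2002h → 02 20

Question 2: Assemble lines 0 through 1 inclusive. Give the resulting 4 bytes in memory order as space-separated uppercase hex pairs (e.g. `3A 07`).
00 B0 D0 08

line 0 (nop): pack op=0xb:4|pad=0:12 = 0xb000; little→ 00 b0
line 1 (add): pack op=0x0:4|rd=8:4|rs=13:4|pad=0:4 = 0x08d0; little→ d0 08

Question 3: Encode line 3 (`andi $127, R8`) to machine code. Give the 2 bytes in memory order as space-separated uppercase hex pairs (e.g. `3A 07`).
7F F8

line 3 (andi): pack op=0xf:4|rd=8:4|imm=127:8 = 0xf87f; little→ 7f f8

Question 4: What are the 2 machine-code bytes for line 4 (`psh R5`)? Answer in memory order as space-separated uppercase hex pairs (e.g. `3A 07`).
00 65

L4: psh op=0x6:4|rd=5:4|pad=0:8 ⇒ 0x6500 ⇒ little 00 65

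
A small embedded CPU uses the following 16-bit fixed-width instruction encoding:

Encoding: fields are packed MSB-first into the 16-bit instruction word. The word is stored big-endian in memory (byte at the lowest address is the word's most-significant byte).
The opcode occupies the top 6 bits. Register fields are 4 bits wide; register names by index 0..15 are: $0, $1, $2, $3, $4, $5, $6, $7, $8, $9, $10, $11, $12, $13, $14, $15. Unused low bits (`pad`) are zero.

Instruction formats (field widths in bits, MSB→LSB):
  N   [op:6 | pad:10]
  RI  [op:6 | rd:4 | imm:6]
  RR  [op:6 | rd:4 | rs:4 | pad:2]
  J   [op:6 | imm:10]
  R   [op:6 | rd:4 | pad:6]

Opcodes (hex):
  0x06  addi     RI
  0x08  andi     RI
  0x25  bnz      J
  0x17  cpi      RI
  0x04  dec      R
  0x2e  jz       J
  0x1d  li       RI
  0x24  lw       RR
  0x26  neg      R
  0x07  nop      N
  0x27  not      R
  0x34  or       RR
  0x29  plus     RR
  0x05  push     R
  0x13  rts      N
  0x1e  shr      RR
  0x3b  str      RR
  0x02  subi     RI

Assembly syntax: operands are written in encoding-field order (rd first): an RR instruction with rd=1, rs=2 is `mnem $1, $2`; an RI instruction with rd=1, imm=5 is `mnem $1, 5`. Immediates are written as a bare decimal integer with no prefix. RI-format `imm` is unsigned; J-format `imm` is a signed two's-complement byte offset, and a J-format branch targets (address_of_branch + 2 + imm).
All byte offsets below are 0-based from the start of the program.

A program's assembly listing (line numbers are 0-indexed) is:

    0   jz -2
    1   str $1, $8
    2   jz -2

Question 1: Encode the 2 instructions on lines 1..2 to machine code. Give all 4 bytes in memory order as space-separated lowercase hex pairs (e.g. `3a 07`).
line 1 (str): pack op=0x3b:6|rd=1:4|rs=8:4|pad=0:2 = 0xec60; big→ ec 60
line 2 (jz): pack op=0x2e:6|imm=-2:10 = 0xbbfe; big→ bb fe

ec 60 bb fe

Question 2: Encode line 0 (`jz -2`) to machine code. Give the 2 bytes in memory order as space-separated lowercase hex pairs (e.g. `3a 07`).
bb fe

L0: jz op=0x2e:6|imm=-2:10 ⇒ 0xbbfe ⇒ big bb fe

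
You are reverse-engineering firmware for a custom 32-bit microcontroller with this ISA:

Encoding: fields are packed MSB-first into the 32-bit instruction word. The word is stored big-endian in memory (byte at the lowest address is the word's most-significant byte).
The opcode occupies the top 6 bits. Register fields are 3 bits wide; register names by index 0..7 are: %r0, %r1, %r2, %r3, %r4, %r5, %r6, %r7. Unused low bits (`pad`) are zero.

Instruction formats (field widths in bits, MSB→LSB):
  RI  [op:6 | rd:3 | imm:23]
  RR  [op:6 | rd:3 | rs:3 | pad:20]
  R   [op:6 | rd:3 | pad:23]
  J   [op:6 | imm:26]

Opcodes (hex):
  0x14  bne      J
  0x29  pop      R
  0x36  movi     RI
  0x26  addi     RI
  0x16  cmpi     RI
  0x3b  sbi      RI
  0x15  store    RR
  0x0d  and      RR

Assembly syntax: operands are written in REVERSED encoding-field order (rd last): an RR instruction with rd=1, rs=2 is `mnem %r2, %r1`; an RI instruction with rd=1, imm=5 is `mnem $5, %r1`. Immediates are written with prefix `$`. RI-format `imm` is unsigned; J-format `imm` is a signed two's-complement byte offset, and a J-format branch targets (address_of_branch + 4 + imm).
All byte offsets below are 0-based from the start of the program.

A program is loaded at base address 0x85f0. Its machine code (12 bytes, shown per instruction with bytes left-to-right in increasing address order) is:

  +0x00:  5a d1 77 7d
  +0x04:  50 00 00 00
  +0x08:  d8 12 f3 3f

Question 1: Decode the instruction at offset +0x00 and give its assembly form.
+0x00: 5a d1 77 7d ⇒ word 0x5ad1777d (big)
  op=0x5ad1777d>>26=0x16 ⇒ cmpi (RI)
  rd@[25:23]=0x5 ⇒ %r5
  imm@[22:0]=0x51777d ⇒ $5339005

cmpi $5339005, %r5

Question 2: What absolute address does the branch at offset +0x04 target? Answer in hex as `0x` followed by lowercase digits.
0x85f8

off 0x04: read 50 00 00 00 as big → 0x50000000
  opcode bits[31:26]=0x14: bne/J
  imm: (w>>0)&0x3ffffff=0x0 → $0
  target = base 0x85f0 + off 0x04 + 4 + imm 0 = 0x85f8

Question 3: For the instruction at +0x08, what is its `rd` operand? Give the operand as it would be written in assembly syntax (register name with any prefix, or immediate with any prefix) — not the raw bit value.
%r0

@+08  big-endian(d8 12 f3 3f) = 0xd812f33f
  op=0xd812f33f>>26=0x36 ⇒ movi (RI)
  rd: (w>>23)&0x7=0x0 → %r0
  imm: (w>>0)&0x7fffff=0x12f33f → $1241919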